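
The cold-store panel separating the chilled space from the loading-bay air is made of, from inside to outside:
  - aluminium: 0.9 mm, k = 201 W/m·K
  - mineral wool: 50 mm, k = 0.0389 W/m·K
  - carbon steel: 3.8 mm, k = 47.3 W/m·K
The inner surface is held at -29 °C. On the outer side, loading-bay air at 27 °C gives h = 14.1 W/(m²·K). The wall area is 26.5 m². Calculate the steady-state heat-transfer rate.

Q ≈ 1090 W

Treating each layer as a thermal resistance in series:
R_aluminium = L/(kA) = 0.0009/(201×26.5) = 1.69×10^-7 K/W
R_mineral wool = L/(kA) = 0.05/(0.0389×26.5) = 0.0485 K/W
R_carbon steel = L/(kA) = 0.0038/(47.3×26.5) = 3.032×10^-6 K/W
R_outer film = 1/(h_o·A) = 1/(14.1×26.5) = 0.002676 K/W
R_total = 0.05118 K/W
Q = ΔT / R_total = 56 / 0.05118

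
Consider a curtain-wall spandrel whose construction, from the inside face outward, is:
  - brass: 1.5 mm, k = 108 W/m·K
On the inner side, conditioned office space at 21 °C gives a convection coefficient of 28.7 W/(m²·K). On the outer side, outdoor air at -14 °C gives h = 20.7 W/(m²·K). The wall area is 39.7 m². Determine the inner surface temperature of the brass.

T ≈ 6.34 °C

Using the resistance-network approach (series):
R_inner film = 1/(h_i·A) = 1/(28.7×39.7) = 8.777×10^-4 K/W
R_brass = L/(kA) = 0.0015/(108×39.7) = 3.498×10^-7 K/W
R_outer film = 1/(h_o·A) = 1/(20.7×39.7) = 0.001217 K/W
R_total = 0.002095 K/W;  Q = ΔT/R_total = 35/0.002095 = 16710 W
T_interface = T_inner − Q·ΣR(inner→interface) = 21 − 16700×8.777×10^-4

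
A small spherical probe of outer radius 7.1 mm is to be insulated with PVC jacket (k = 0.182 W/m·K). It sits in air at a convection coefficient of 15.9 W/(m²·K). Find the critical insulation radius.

For a sphere r_cr = 2k/h = 2×0.182/15.9
r_cr = 22.9 mm; since the bare radius (7.1 mm) is below r_cr, adding a thin layer of insulation will *increase* heat loss.

r_cr ≈ 22.9 mm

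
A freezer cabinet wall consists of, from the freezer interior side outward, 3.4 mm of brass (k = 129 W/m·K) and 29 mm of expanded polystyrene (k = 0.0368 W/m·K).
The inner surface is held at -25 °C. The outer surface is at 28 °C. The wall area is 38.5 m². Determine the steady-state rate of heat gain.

Series thermal resistances:
R_brass = L/(kA) = 0.0034/(129×38.5) = 6.846×10^-7 K/W
R_expanded polystyrene = L/(kA) = 0.029/(0.0368×38.5) = 0.02047 K/W
R_total = 0.02047 K/W
Q = ΔT / R_total = 53 / 0.02047

Q ≈ 2590 W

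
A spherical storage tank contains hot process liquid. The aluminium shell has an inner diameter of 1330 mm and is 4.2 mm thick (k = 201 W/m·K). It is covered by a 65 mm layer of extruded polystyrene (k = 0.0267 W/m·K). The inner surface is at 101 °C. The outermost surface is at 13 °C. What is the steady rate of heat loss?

Q ≈ 223 W

Radial (spherical) resistances in series:
R_aluminium shell = (1/0.665 − 1/0.6692)/(4π×201) = 3.737×10^-6 K/W
R_extruded polystyrene = (1/0.6692 − 1/0.7342)/(4π×0.0267) = 0.3943 K/W
R_total = 0.3943 K/W
Q = ΔT/R_total = 88/0.3943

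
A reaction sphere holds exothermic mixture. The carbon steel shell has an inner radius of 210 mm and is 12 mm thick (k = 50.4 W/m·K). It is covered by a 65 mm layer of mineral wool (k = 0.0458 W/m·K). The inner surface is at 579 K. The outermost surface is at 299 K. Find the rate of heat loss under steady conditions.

Q ≈ 158 W

For a spherical shell R = (1/r₁ − 1/r₂)/(4πk); film R = 1/(h·4πr²). In series:
R_carbon steel shell = (1/0.21 − 1/0.222)/(4π×50.4) = 4.064×10^-4 K/W
R_mineral wool = (1/0.222 − 1/0.287)/(4π×0.0458) = 1.773 K/W
R_total = 1.773 K/W
Q = ΔT/R_total = 280/1.773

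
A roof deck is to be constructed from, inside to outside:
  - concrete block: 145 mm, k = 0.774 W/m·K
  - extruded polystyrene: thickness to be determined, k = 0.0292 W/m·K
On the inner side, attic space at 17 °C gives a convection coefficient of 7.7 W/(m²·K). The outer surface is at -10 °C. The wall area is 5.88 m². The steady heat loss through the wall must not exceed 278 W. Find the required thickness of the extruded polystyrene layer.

L ≈ 7.41 mm

Treating each layer as a thermal resistance in series:
R_inner film = 1/(h_i·A) = 1/(7.7×5.88) = 0.02209 K/W
R_concrete block = L/(kA) = 0.145/(0.774×5.88) = 0.03186 K/W
Sum of the known resistances R_other = 0.05395 K/W
Required total resistance R_tot = ΔT/Q_allow = 27/278 = 0.09712 K/W
R_extruded polystyrene = R_tot − R_other = 0.04318 K/W
L = R·k·A = 0.04318×0.0292×5.88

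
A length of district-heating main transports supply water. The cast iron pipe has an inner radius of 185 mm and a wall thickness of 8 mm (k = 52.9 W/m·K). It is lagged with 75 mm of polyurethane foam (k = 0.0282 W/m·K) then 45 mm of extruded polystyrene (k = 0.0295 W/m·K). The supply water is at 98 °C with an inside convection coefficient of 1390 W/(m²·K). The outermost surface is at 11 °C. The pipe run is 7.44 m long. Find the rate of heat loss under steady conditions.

Q ≈ 241 W

Radial resistances (cylindrical: R_cond = ln(r_o/r_i)/(2πkL), R_conv = 1/(h·2πrL)):
R_inner film = 1/(h_i·2πr₁L) = 1/(1390×2π×0.185×7.44) = 8.319×10^-5 K/W
R_cast iron pipe wall = ln(193/185)/(2π×52.9×7.44) = 1.712×10^-5 K/W
R_polyurethane foam = ln(268/193)/(2π×0.0282×7.44) = 0.249 K/W
R_extruded polystyrene = ln(313/268)/(2π×0.0295×7.44) = 0.1126 K/W
R_total = 0.3617 K/W
Q = ΔT/R_total = 87/0.3617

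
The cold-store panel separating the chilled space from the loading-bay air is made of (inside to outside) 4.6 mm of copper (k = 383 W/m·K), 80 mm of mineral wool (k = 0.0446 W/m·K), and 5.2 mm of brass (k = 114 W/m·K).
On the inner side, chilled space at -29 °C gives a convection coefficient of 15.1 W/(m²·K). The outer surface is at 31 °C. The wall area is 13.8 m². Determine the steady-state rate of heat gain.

Thermal resistances in series:
R_inner film = 1/(h_i·A) = 1/(15.1×13.8) = 0.004799 K/W
R_copper = L/(kA) = 0.0046/(383×13.8) = 8.703×10^-7 K/W
R_mineral wool = L/(kA) = 0.08/(0.0446×13.8) = 0.13 K/W
R_brass = L/(kA) = 0.0052/(114×13.8) = 3.305×10^-6 K/W
R_total = 0.1348 K/W
Q = ΔT / R_total = 60 / 0.1348

Q ≈ 445 W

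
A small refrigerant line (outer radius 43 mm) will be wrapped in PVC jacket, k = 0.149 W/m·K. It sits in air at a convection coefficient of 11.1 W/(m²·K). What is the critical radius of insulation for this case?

r_cr ≈ 13.4 mm

For a cylinder r_cr = k/h = 0.149/11.1
r_cr = 13.4 mm; since the bare radius (43 mm) is above r_cr, any added insulation will reduce heat loss.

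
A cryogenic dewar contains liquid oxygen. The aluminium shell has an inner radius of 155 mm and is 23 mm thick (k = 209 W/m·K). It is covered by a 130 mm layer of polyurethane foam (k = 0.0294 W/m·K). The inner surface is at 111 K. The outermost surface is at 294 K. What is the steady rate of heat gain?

Q ≈ 28.5 W

Radial (spherical) resistances in series:
R_aluminium shell = (1/0.155 − 1/0.178)/(4π×209) = 3.174×10^-4 K/W
R_polyurethane foam = (1/0.178 − 1/0.308)/(4π×0.0294) = 6.418 K/W
R_total = 6.419 K/W
Q = ΔT/R_total = 183/6.419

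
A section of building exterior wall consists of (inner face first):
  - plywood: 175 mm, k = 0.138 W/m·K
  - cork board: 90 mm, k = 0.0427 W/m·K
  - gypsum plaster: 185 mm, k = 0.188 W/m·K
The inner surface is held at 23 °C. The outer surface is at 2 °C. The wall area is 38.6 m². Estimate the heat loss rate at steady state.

Thermal resistances in series:
R_plywood = L/(kA) = 0.175/(0.138×38.6) = 0.03285 K/W
R_cork board = L/(kA) = 0.09/(0.0427×38.6) = 0.0546 K/W
R_gypsum plaster = L/(kA) = 0.185/(0.188×38.6) = 0.02549 K/W
R_total = 0.113 K/W
Q = ΔT / R_total = 21 / 0.113

Q ≈ 186 W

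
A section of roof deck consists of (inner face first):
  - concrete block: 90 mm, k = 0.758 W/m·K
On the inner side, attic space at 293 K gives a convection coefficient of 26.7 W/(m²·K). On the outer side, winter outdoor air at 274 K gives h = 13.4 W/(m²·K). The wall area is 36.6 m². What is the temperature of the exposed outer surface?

Using the resistance-network approach (series):
R_inner film = 1/(h_i·A) = 1/(26.7×36.6) = 0.001023 K/W
R_concrete block = L/(kA) = 0.09/(0.758×36.6) = 0.003244 K/W
R_outer film = 1/(h_o·A) = 1/(13.4×36.6) = 0.002039 K/W
R_total = 0.006306 K/W;  Q = ΔT/R_total = 19/0.006306 = 3013 W
T_interface = T_inner − Q·ΣR(inner→interface) = 293 − 3010×0.004267

T ≈ 280 K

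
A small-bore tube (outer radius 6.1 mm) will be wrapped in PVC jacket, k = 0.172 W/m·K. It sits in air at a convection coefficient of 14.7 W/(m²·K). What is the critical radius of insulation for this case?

For a cylinder r_cr = k/h = 0.172/14.7
r_cr = 11.7 mm; since the bare radius (6.1 mm) is below r_cr, adding a thin layer of insulation will *increase* heat loss.

r_cr ≈ 11.7 mm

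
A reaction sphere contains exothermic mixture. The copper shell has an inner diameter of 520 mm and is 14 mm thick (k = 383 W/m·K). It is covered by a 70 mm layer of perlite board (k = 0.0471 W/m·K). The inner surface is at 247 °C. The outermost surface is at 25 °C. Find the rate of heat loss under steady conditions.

Q ≈ 177 W

Each spherical layer contributes R = (1/r_i − 1/r_o)/(4πk):
R_copper shell = (1/0.26 − 1/0.274)/(4π×383) = 4.083×10^-5 K/W
R_perlite board = (1/0.274 − 1/0.344)/(4π×0.0471) = 1.255 K/W
R_total = 1.255 K/W
Q = ΔT/R_total = 222/1.255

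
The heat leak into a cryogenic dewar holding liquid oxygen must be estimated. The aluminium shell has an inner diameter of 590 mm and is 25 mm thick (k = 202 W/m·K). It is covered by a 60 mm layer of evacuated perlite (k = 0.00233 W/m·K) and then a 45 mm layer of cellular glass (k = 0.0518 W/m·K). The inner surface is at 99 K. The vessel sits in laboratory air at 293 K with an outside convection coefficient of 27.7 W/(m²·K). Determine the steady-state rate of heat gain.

Q ≈ 11.2 W

Each spherical layer contributes R = (1/r_i − 1/r_o)/(4πk):
R_aluminium shell = (1/0.295 − 1/0.32)/(4π×202) = 1.043×10^-4 K/W
R_evacuated perlite = (1/0.32 − 1/0.38)/(4π×0.00233) = 16.85 K/W
R_cellular glass = (1/0.38 − 1/0.425)/(4π×0.0518) = 0.4281 K/W
R_outer film = 1/(h·4πr_o²) = 1/(27.7×4π×0.425²) = 0.0159 K/W
R_total = 17.3 K/W
Q = ΔT/R_total = 194/17.3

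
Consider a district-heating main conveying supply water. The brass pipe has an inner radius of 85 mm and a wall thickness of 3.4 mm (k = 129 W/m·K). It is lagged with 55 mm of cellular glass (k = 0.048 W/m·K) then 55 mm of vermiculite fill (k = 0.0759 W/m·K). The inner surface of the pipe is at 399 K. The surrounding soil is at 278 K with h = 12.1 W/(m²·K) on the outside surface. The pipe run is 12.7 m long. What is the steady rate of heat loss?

Q ≈ 654 W

For a radial system each layer contributes R = ln(r_out/r_in)/(2πkL); films add R = 1/(hA).
R_brass pipe wall = ln(88.4/85)/(2π×129×12.7) = 3.81×10^-6 K/W
R_cellular glass = ln(143.4/88.4)/(2π×0.048×12.7) = 0.1263 K/W
R_vermiculite fill = ln(198.4/143.4)/(2π×0.0759×12.7) = 0.0536 K/W
R_outer film = 1/(h_o·2πr_oL) = 1/(12.1×2π×0.1984×12.7) = 0.00522 K/W
R_total = 0.1851 K/W
Q = ΔT/R_total = 121/0.1851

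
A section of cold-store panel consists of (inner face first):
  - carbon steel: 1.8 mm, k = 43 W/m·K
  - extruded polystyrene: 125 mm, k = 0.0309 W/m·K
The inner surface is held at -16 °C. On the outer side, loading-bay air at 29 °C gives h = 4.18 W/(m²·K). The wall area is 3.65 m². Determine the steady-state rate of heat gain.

Using the resistance-network approach (series):
R_carbon steel = L/(kA) = 0.0018/(43×3.65) = 1.147×10^-5 K/W
R_extruded polystyrene = L/(kA) = 0.125/(0.0309×3.65) = 1.108 K/W
R_outer film = 1/(h_o·A) = 1/(4.18×3.65) = 0.06554 K/W
R_total = 1.174 K/W
Q = ΔT / R_total = 45 / 1.174

Q ≈ 38.3 W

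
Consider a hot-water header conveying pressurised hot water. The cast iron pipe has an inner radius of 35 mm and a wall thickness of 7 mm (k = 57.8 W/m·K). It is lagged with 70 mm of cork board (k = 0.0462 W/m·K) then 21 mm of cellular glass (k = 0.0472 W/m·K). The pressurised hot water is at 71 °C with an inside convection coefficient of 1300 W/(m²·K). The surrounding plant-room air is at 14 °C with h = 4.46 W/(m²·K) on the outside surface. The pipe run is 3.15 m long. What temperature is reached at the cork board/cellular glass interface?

T ≈ 25.4 °C

Treating each annulus and film as a series resistance:
R_inner film = 1/(h_i·2πr₁L) = 1/(1300×2π×0.035×3.15) = 0.00111 K/W
R_cast iron pipe wall = ln(42/35)/(2π×57.8×3.15) = 1.594×10^-4 K/W
R_cork board = ln(112/42)/(2π×0.0462×3.15) = 1.073 K/W
R_cellular glass = ln(133/112)/(2π×0.0472×3.15) = 0.184 K/W
R_outer film = 1/(h_o·2πr_oL) = 1/(4.46×2π×0.133×3.15) = 0.08518 K/W
R_total = 1.343 K/W
Q = ΔT/R_total = 57/1.343
Q = 42.4 W
T_interface = T_inner − Q·ΣR(inner→interface) = 71 − 42.4×1.074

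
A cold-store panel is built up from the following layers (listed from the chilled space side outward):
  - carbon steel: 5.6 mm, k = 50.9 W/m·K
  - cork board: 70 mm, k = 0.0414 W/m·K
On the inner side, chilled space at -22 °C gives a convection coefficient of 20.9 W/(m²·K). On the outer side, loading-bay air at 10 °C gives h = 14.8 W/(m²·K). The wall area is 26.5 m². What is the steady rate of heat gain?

Using the resistance-network approach (series):
R_inner film = 1/(h_i·A) = 1/(20.9×26.5) = 0.001806 K/W
R_carbon steel = L/(kA) = 0.0056/(50.9×26.5) = 4.152×10^-6 K/W
R_cork board = L/(kA) = 0.07/(0.0414×26.5) = 0.0638 K/W
R_outer film = 1/(h_o·A) = 1/(14.8×26.5) = 0.00255 K/W
R_total = 0.06816 K/W
Q = ΔT / R_total = 32 / 0.06816

Q ≈ 469 W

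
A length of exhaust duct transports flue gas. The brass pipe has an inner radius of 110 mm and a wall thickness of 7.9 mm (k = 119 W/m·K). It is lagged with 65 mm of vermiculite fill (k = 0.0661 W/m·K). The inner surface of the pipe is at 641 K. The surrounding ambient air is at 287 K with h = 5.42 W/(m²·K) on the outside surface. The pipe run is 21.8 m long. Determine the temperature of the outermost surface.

T ≈ 334 K

For a radial system each layer contributes R = ln(r_out/r_in)/(2πkL); films add R = 1/(hA).
R_brass pipe wall = ln(117.9/110)/(2π×119×21.8) = 4.255×10^-6 K/W
R_vermiculite fill = ln(182.9/117.9)/(2π×0.0661×21.8) = 0.0485 K/W
R_outer film = 1/(h_o·2πr_oL) = 1/(5.42×2π×0.1829×21.8) = 0.007365 K/W
R_total = 0.05587 K/W
Q = ΔT/R_total = 354/0.05587
Q = 6340 W
T_interface = T_inner − Q·ΣR(inner→interface) = 641 − 6340×0.0485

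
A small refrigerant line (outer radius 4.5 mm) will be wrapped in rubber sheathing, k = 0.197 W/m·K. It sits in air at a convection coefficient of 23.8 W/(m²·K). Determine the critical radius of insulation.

r_cr ≈ 8.28 mm

For a cylinder r_cr = k/h = 0.197/23.8
r_cr = 8.28 mm; since the bare radius (4.5 mm) is below r_cr, adding a thin layer of insulation will *increase* heat loss.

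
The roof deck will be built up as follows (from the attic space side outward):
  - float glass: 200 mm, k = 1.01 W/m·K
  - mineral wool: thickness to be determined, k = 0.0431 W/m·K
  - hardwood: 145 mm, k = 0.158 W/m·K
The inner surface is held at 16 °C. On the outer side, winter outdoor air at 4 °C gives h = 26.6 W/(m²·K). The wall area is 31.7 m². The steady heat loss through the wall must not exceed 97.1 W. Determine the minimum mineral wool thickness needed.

L ≈ 119 mm

Model the wall as resistances in series:
R_float glass = L/(kA) = 0.2/(1.01×31.7) = 0.006247 K/W
R_hardwood = L/(kA) = 0.145/(0.158×31.7) = 0.02895 K/W
R_outer film = 1/(h_o·A) = 1/(26.6×31.7) = 0.001186 K/W
Sum of the known resistances R_other = 0.03638 K/W
Required total resistance R_tot = ΔT/Q_allow = 12/97.1 = 0.1236 K/W
R_mineral wool = R_tot − R_other = 0.0872 K/W
L = R·k·A = 0.0872×0.0431×31.7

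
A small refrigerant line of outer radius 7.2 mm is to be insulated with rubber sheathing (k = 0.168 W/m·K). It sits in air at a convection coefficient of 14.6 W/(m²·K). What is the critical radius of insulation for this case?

For a cylinder r_cr = k/h = 0.168/14.6
r_cr = 11.5 mm; since the bare radius (7.2 mm) is below r_cr, adding a thin layer of insulation will *increase* heat loss.

r_cr ≈ 11.5 mm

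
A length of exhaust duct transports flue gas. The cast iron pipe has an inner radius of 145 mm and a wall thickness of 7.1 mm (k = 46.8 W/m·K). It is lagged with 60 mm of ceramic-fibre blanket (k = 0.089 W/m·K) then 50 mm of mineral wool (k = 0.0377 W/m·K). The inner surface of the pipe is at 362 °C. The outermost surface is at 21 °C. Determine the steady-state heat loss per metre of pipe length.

For a radial system each layer contributes R = ln(r_out/r_in)/(2πkL); films add R = 1/(hA).
R_cast iron pipe wall = ln(152.1/145)/(2π×46.8×1) = 1.626×10^-4 K/W
R_ceramic-fibre blanket = ln(212.1/152.1)/(2π×0.089×1) = 0.5946 K/W
R_mineral wool = ln(262.1/212.1)/(2π×0.0377×1) = 0.8936 K/W
R_total = 1.488 K/W
Q = ΔT/R_total = 341/1.488

q′ ≈ 229 W/m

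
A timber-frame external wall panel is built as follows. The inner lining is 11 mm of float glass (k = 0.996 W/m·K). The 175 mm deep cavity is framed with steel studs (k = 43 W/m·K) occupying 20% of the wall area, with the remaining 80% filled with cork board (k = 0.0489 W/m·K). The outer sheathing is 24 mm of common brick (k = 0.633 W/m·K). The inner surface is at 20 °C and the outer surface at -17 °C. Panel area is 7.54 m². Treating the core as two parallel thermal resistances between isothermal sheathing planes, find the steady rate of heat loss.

Q ≈ 4030 W

Sheathing layers in series; stud and cavity paths in parallel between them.
R_inner = 0.011/(0.996×7.54) = 0.001465 K/W
R_stud  = 0.175/(43×0.2×7.54) = 0.002699 K/W
R_cav   = 0.175/(0.0489×0.8×7.54) = 0.5933 K/W
1/R_core = 1/R_stud + 1/R_cav → R_core = 0.002687 K/W
R_outer = 0.024/(0.633×7.54) = 0.005028 K/W
R_total = 0.00918 K/W
Q = ΔT/R_total = 37/0.00918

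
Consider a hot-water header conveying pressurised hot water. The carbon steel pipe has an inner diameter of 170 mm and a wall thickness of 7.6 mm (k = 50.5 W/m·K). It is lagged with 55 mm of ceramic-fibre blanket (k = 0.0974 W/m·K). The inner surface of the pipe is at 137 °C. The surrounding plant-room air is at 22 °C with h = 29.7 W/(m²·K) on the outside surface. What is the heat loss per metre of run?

Per-layer cylindrical resistances, series-summed:
R_carbon steel pipe wall = ln(92.6/85)/(2π×50.5×1) = 2.699×10^-4 K/W
R_ceramic-fibre blanket = ln(147.6/92.6)/(2π×0.0974×1) = 0.7618 K/W
R_outer film = 1/(h_o·2πr_oL) = 1/(29.7×2π×0.1476×1) = 0.03631 K/W
R_total = 0.7984 K/W
Q = ΔT/R_total = 115/0.7984

q′ ≈ 144 W/m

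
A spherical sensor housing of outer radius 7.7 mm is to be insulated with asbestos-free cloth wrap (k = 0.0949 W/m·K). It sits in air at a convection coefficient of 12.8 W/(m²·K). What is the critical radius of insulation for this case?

For a sphere r_cr = 2k/h = 2×0.0949/12.8
r_cr = 14.8 mm; since the bare radius (7.7 mm) is below r_cr, adding a thin layer of insulation will *increase* heat loss.

r_cr ≈ 14.8 mm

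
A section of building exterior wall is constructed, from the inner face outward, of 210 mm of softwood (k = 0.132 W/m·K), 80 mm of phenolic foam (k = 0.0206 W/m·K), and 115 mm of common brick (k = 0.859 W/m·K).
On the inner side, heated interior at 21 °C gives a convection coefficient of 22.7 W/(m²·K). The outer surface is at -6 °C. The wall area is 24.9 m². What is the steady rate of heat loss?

Treating each layer as a thermal resistance in series:
R_inner film = 1/(h_i·A) = 1/(22.7×24.9) = 0.001769 K/W
R_softwood = L/(kA) = 0.21/(0.132×24.9) = 0.06389 K/W
R_phenolic foam = L/(kA) = 0.08/(0.0206×24.9) = 0.156 K/W
R_common brick = L/(kA) = 0.115/(0.859×24.9) = 0.005377 K/W
R_total = 0.227 K/W
Q = ΔT / R_total = 27 / 0.227

Q ≈ 119 W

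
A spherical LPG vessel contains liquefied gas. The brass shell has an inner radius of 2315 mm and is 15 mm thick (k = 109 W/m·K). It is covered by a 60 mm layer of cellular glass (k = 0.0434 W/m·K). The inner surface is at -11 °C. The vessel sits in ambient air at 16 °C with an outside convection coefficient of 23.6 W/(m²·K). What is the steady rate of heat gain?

Radial (spherical) resistances in series:
R_brass shell = (1/2.315 − 1/2.33)/(4π×109) = 2.03×10^-6 K/W
R_cellular glass = (1/2.33 − 1/2.39)/(4π×0.0434) = 0.01976 K/W
R_outer film = 1/(h·4πr_o²) = 1/(23.6×4π×2.39²) = 5.903×10^-4 K/W
R_total = 0.02035 K/W
Q = ΔT/R_total = 27/0.02035

Q ≈ 1330 W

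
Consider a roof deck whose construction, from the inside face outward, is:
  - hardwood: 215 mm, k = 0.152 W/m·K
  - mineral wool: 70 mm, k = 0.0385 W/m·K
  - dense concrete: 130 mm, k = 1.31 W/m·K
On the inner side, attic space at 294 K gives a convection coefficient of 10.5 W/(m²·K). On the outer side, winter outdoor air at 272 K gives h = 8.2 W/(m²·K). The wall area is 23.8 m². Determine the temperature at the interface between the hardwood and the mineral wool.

Treating each layer as a thermal resistance in series:
R_inner film = 1/(h_i·A) = 1/(10.5×23.8) = 0.004002 K/W
R_hardwood = L/(kA) = 0.215/(0.152×23.8) = 0.05943 K/W
R_mineral wool = L/(kA) = 0.07/(0.0385×23.8) = 0.07639 K/W
R_dense concrete = L/(kA) = 0.13/(1.31×23.8) = 0.00417 K/W
R_outer film = 1/(h_o·A) = 1/(8.2×23.8) = 0.005124 K/W
R_total = 0.1491 K/W;  Q = ΔT/R_total = 22/0.1491 = 147.5 W
T_interface = T_inner − Q·ΣR(inner→interface) = 294 − 148×0.06343

T ≈ 285 K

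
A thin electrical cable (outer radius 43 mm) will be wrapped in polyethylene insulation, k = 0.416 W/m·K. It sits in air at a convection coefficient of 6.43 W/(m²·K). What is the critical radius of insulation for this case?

For a cylinder r_cr = k/h = 0.416/6.43
r_cr = 64.7 mm; since the bare radius (43 mm) is below r_cr, adding a thin layer of insulation will *increase* heat loss.

r_cr ≈ 64.7 mm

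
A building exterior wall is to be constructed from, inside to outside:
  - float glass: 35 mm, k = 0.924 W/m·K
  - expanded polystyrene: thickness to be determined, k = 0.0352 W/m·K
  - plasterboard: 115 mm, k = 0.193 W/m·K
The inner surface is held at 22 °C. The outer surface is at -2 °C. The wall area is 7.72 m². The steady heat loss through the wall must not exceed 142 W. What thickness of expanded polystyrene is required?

Series thermal resistances:
R_float glass = L/(kA) = 0.035/(0.924×7.72) = 0.004907 K/W
R_plasterboard = L/(kA) = 0.115/(0.193×7.72) = 0.07718 K/W
Sum of the known resistances R_other = 0.08209 K/W
Required total resistance R_tot = ΔT/Q_allow = 24/142 = 0.169 K/W
R_expanded polystyrene = R_tot − R_other = 0.08692 K/W
L = R·k·A = 0.08692×0.0352×7.72

L ≈ 23.6 mm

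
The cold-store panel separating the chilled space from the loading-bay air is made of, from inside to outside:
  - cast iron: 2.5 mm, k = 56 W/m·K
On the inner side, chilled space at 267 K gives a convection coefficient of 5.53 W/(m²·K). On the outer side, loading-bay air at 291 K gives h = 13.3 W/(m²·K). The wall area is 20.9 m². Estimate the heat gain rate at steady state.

Model the wall as resistances in series:
R_inner film = 1/(h_i·A) = 1/(5.53×20.9) = 0.008652 K/W
R_cast iron = L/(kA) = 0.0025/(56×20.9) = 2.136×10^-6 K/W
R_outer film = 1/(h_o·A) = 1/(13.3×20.9) = 0.003598 K/W
R_total = 0.01225 K/W
Q = ΔT / R_total = 24 / 0.01225

Q ≈ 1960 W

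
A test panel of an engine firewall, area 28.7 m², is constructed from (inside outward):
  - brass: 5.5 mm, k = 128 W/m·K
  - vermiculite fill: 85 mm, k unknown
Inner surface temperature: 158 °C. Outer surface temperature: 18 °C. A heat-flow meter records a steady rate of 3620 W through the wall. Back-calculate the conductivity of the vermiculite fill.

k ≈ 0.0766 W/(m·K)

Thermal resistances in series:
R_brass = L/(kA) = 0.0055/(128×28.7) = 1.497×10^-6 K/W
Sum of known resistances R_other = 1.497×10^-6 K/W
Total R = ΔT/Q = 140/3620 = 0.03867 K/W
R_vermiculite fill = R_total − R_other = 0.03867 K/W
k = L/(R·A) = 0.085/(0.03867×28.7)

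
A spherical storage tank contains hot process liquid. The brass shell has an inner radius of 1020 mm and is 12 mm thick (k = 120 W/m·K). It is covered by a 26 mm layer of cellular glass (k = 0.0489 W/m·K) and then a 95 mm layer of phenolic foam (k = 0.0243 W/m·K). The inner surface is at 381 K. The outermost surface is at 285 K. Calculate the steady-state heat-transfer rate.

Q ≈ 327 W

Spherical conduction: R = (1/r_in − 1/r_out)/(4πk) per layer; series-sum.
R_brass shell = (1/1.02 − 1/1.032)/(4π×120) = 7.56×10^-6 K/W
R_cellular glass = (1/1.032 − 1/1.058)/(4π×0.0489) = 0.03875 K/W
R_phenolic foam = (1/1.058 − 1/1.153)/(4π×0.0243) = 0.255 K/W
R_total = 0.2938 K/W
Q = ΔT/R_total = 96/0.2938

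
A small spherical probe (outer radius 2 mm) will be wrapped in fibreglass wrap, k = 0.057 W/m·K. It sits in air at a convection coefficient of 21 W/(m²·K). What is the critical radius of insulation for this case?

r_cr ≈ 5.43 mm

For a sphere r_cr = 2k/h = 2×0.057/21
r_cr = 5.43 mm; since the bare radius (2 mm) is below r_cr, adding a thin layer of insulation will *increase* heat loss.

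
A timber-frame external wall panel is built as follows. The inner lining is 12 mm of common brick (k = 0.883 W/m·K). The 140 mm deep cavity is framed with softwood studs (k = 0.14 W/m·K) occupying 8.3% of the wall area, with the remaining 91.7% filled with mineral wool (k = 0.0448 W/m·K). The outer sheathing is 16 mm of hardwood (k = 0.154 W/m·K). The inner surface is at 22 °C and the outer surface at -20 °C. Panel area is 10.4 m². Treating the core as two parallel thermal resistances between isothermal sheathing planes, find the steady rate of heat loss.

Q ≈ 157 W

Sheathing layers in series; stud and cavity paths in parallel between them.
R_inner = 0.012/(0.883×10.4) = 0.001307 K/W
R_stud  = 0.14/(0.14×0.083×10.4) = 1.158 K/W
R_cav   = 0.14/(0.0448×0.917×10.4) = 0.3277 K/W
1/R_core = 1/R_stud + 1/R_cav → R_core = 0.2554 K/W
R_outer = 0.016/(0.154×10.4) = 0.00999 K/W
R_total = 0.2667 K/W
Q = ΔT/R_total = 42/0.2667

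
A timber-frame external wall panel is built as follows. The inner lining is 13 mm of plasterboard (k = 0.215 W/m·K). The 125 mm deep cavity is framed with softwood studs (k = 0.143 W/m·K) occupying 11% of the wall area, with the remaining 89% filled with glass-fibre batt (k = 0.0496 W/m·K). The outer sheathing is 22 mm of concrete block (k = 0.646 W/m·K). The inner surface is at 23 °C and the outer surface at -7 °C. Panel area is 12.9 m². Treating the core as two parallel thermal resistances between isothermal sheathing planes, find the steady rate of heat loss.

Q ≈ 177 W

Sheathing layers in series; stud and cavity paths in parallel between them.
R_inner = 0.013/(0.215×12.9) = 0.004687 K/W
R_stud  = 0.125/(0.143×0.11×12.9) = 0.616 K/W
R_cav   = 0.125/(0.0496×0.89×12.9) = 0.2195 K/W
1/R_core = 1/R_stud + 1/R_cav → R_core = 0.1618 K/W
R_outer = 0.022/(0.646×12.9) = 0.00264 K/W
R_total = 0.1692 K/W
Q = ΔT/R_total = 30/0.1692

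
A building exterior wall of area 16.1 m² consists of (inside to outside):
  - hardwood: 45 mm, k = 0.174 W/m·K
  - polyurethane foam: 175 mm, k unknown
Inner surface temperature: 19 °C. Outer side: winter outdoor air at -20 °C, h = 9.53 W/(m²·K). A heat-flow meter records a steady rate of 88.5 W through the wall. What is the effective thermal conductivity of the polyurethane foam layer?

Series thermal resistances:
R_hardwood = L/(kA) = 0.045/(0.174×16.1) = 0.01606 K/W
R_outer film = 1/(h_o·A) = 1/(9.53×16.1) = 0.006518 K/W
Sum of known resistances R_other = 0.02258 K/W
Total R = ΔT/Q = 39/88.5 = 0.4407 K/W
R_polyurethane foam = R_total − R_other = 0.4181 K/W
k = L/(R·A) = 0.175/(0.4181×16.1)

k ≈ 0.026 W/(m·K)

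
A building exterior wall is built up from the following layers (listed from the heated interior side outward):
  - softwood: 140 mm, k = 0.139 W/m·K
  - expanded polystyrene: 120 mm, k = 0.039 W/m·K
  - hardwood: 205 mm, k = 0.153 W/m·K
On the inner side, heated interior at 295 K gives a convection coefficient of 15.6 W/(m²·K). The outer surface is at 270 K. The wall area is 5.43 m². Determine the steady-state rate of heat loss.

Treating each layer as a thermal resistance in series:
R_inner film = 1/(h_i·A) = 1/(15.6×5.43) = 0.01181 K/W
R_softwood = L/(kA) = 0.14/(0.139×5.43) = 0.1855 K/W
R_expanded polystyrene = L/(kA) = 0.12/(0.039×5.43) = 0.5667 K/W
R_hardwood = L/(kA) = 0.205/(0.153×5.43) = 0.2468 K/W
R_total = 1.011 K/W
Q = ΔT / R_total = 25 / 1.011

Q ≈ 24.7 W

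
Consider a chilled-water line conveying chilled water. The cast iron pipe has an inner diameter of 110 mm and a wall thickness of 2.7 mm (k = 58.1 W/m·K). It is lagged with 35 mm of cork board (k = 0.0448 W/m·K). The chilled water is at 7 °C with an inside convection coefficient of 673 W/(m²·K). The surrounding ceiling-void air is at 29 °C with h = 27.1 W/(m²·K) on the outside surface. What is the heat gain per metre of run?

Treating each annulus and film as a series resistance:
R_inner film = 1/(h_i·2πr₁L) = 1/(673×2π×0.055×1) = 0.0043 K/W
R_cast iron pipe wall = ln(57.7/55)/(2π×58.1×1) = 1.313×10^-4 K/W
R_cork board = ln(92.7/57.7)/(2π×0.0448×1) = 1.684 K/W
R_outer film = 1/(h_o·2πr_oL) = 1/(27.1×2π×0.0927×1) = 0.06335 K/W
R_total = 1.752 K/W
Q = ΔT/R_total = 22/1.752

q′ ≈ 12.6 W/m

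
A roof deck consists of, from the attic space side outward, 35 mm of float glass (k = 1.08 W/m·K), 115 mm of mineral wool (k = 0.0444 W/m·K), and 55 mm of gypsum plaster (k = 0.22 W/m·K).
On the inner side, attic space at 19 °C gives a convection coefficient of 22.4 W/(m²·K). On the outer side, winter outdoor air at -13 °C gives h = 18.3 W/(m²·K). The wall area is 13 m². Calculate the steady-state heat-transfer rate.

Thermal resistances in series:
R_inner film = 1/(h_i·A) = 1/(22.4×13) = 0.003434 K/W
R_float glass = L/(kA) = 0.035/(1.08×13) = 0.002493 K/W
R_mineral wool = L/(kA) = 0.115/(0.0444×13) = 0.1992 K/W
R_gypsum plaster = L/(kA) = 0.055/(0.22×13) = 0.01923 K/W
R_outer film = 1/(h_o·A) = 1/(18.3×13) = 0.004203 K/W
R_total = 0.2286 K/W
Q = ΔT / R_total = 32 / 0.2286

Q ≈ 140 W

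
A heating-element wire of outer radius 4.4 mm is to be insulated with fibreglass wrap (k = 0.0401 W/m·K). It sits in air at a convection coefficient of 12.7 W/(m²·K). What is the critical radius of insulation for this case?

For a cylinder r_cr = k/h = 0.0401/12.7
r_cr = 3.16 mm; since the bare radius (4.4 mm) is above r_cr, any added insulation will reduce heat loss.

r_cr ≈ 3.16 mm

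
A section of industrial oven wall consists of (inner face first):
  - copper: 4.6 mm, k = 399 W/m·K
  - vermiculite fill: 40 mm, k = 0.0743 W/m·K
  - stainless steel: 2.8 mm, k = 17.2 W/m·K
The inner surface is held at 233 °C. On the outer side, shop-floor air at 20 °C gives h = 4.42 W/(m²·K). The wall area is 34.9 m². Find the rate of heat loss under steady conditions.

Q ≈ 9720 W

Series thermal resistances:
R_copper = L/(kA) = 0.0046/(399×34.9) = 3.303×10^-7 K/W
R_vermiculite fill = L/(kA) = 0.04/(0.0743×34.9) = 0.01543 K/W
R_stainless steel = L/(kA) = 0.0028/(17.2×34.9) = 4.664×10^-6 K/W
R_outer film = 1/(h_o·A) = 1/(4.42×34.9) = 0.006483 K/W
R_total = 0.02191 K/W
Q = ΔT / R_total = 213 / 0.02191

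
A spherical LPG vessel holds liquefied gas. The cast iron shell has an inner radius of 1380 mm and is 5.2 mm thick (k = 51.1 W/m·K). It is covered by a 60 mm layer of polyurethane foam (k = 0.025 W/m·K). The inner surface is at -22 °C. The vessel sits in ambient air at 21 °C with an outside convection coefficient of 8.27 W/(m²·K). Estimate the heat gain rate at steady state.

Q ≈ 430 W

Spherical conduction: R = (1/r_in − 1/r_out)/(4πk) per layer; series-sum.
R_cast iron shell = (1/1.38 − 1/1.3852)/(4π×51.1) = 4.236×10^-6 K/W
R_polyurethane foam = (1/1.3852 − 1/1.4452)/(4π×0.025) = 0.0954 K/W
R_outer film = 1/(h·4πr_o²) = 1/(8.27×4π×1.4452²) = 0.004607 K/W
R_total = 0.1 K/W
Q = ΔT/R_total = 43/0.1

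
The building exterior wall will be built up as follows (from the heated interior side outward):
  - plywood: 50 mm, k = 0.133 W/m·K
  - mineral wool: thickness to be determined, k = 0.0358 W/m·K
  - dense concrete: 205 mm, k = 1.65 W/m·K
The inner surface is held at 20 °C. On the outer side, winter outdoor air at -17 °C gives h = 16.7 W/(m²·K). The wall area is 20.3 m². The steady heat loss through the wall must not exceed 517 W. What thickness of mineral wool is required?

L ≈ 32 mm

Treating each layer as a thermal resistance in series:
R_plywood = L/(kA) = 0.05/(0.133×20.3) = 0.01852 K/W
R_dense concrete = L/(kA) = 0.205/(1.65×20.3) = 0.00612 K/W
R_outer film = 1/(h_o·A) = 1/(16.7×20.3) = 0.00295 K/W
Sum of the known resistances R_other = 0.02759 K/W
Required total resistance R_tot = ΔT/Q_allow = 37/517 = 0.07157 K/W
R_mineral wool = R_tot − R_other = 0.04398 K/W
L = R·k·A = 0.04398×0.0358×20.3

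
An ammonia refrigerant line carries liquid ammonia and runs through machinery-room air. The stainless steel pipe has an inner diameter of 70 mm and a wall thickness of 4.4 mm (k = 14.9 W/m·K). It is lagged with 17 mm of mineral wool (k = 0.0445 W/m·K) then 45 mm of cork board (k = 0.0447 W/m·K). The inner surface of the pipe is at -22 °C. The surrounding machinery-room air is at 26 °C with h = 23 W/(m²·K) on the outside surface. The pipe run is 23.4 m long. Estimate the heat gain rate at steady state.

Q ≈ 326 W

Per-layer cylindrical resistances, series-summed:
R_stainless steel pipe wall = ln(39.4/35)/(2π×14.9×23.4) = 5.405×10^-5 K/W
R_mineral wool = ln(56.4/39.4)/(2π×0.0445×23.4) = 0.05483 K/W
R_cork board = ln(101.4/56.4)/(2π×0.0447×23.4) = 0.08926 K/W
R_outer film = 1/(h_o·2πr_oL) = 1/(23×2π×0.1014×23.4) = 0.002916 K/W
R_total = 0.1471 K/W
Q = ΔT/R_total = 48/0.1471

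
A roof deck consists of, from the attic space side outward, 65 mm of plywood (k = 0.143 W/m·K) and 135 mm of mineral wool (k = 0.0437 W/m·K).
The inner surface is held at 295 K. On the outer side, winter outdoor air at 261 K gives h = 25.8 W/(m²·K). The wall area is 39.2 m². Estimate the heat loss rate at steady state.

Using the resistance-network approach (series):
R_plywood = L/(kA) = 0.065/(0.143×39.2) = 0.0116 K/W
R_mineral wool = L/(kA) = 0.135/(0.0437×39.2) = 0.07881 K/W
R_outer film = 1/(h_o·A) = 1/(25.8×39.2) = 9.888×10^-4 K/W
R_total = 0.09139 K/W
Q = ΔT / R_total = 34 / 0.09139

Q ≈ 372 W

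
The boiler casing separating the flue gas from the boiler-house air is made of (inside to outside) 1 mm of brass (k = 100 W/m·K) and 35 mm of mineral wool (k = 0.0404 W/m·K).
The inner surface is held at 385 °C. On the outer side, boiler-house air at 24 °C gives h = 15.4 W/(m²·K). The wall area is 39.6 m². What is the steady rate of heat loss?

Series thermal resistances:
R_brass = L/(kA) = 0.001/(100×39.6) = 2.525×10^-7 K/W
R_mineral wool = L/(kA) = 0.035/(0.0404×39.6) = 0.02188 K/W
R_outer film = 1/(h_o·A) = 1/(15.4×39.6) = 0.00164 K/W
R_total = 0.02352 K/W
Q = ΔT / R_total = 361 / 0.02352

Q ≈ 15400 W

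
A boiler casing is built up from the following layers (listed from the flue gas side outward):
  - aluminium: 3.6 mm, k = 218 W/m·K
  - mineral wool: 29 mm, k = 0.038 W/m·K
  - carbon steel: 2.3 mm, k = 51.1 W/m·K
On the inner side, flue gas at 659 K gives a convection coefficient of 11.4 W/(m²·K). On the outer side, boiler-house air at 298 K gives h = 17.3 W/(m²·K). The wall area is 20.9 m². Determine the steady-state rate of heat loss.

Q ≈ 8300 W

Using the resistance-network approach (series):
R_inner film = 1/(h_i·A) = 1/(11.4×20.9) = 0.004197 K/W
R_aluminium = L/(kA) = 0.0036/(218×20.9) = 7.901×10^-7 K/W
R_mineral wool = L/(kA) = 0.029/(0.038×20.9) = 0.03651 K/W
R_carbon steel = L/(kA) = 0.0023/(51.1×20.9) = 2.154×10^-6 K/W
R_outer film = 1/(h_o·A) = 1/(17.3×20.9) = 0.002766 K/W
R_total = 0.04348 K/W
Q = ΔT / R_total = 361 / 0.04348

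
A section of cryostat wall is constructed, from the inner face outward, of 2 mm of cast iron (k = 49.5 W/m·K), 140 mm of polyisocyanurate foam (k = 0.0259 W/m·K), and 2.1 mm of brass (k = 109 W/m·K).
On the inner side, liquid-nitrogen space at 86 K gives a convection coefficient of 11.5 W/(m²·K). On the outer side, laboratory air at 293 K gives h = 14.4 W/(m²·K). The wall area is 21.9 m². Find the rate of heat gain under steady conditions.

Q ≈ 815 W

Series thermal resistances:
R_inner film = 1/(h_i·A) = 1/(11.5×21.9) = 0.003971 K/W
R_cast iron = L/(kA) = 0.002/(49.5×21.9) = 1.845×10^-6 K/W
R_polyisocyanurate foam = L/(kA) = 0.14/(0.0259×21.9) = 0.2468 K/W
R_brass = L/(kA) = 0.0021/(109×21.9) = 8.797×10^-7 K/W
R_outer film = 1/(h_o·A) = 1/(14.4×21.9) = 0.003171 K/W
R_total = 0.254 K/W
Q = ΔT / R_total = 207 / 0.254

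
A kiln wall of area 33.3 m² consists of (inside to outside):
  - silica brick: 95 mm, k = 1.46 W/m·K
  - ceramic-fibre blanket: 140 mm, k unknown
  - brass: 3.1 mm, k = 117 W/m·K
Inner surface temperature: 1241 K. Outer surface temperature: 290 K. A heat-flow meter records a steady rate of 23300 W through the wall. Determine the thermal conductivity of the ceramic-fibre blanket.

k ≈ 0.108 W/(m·K)

Using the resistance-network approach (series):
R_silica brick = L/(kA) = 0.095/(1.46×33.3) = 0.001954 K/W
R_brass = L/(kA) = 0.0031/(117×33.3) = 7.957×10^-7 K/W
Sum of known resistances R_other = 0.001955 K/W
Total R = ΔT/Q = 951/23300 = 0.04082 K/W
R_ceramic-fibre blanket = R_total − R_other = 0.03886 K/W
k = L/(R·A) = 0.14/(0.03886×33.3)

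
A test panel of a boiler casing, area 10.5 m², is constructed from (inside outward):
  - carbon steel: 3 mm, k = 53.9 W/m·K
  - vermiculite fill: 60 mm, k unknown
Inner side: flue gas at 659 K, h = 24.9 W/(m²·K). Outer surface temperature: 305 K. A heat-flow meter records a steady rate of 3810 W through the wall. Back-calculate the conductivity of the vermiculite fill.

k ≈ 0.0641 W/(m·K)

Using the resistance-network approach (series):
R_inner film = 1/(h_i·A) = 1/(24.9×10.5) = 0.003825 K/W
R_carbon steel = L/(kA) = 0.003/(53.9×10.5) = 5.301×10^-6 K/W
Sum of known resistances R_other = 0.00383 K/W
Total R = ΔT/Q = 354/3810 = 0.09291 K/W
R_vermiculite fill = R_total − R_other = 0.08908 K/W
k = L/(R·A) = 0.06/(0.08908×10.5)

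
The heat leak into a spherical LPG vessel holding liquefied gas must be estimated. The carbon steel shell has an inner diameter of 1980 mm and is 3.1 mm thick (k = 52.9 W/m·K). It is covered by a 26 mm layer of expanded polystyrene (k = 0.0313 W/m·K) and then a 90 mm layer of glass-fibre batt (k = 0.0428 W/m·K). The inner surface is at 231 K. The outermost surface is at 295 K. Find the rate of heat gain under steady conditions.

Spherical conduction: R = (1/r_in − 1/r_out)/(4πk) per layer; series-sum.
R_carbon steel shell = (1/0.99 − 1/0.9931)/(4π×52.9) = 4.743×10^-6 K/W
R_expanded polystyrene = (1/0.9931 − 1/1.0191)/(4π×0.0313) = 0.06531 K/W
R_glass-fibre batt = (1/1.0191 − 1/1.1091)/(4π×0.0428) = 0.148 K/W
R_total = 0.2134 K/W
Q = ΔT/R_total = 64/0.2134

Q ≈ 300 W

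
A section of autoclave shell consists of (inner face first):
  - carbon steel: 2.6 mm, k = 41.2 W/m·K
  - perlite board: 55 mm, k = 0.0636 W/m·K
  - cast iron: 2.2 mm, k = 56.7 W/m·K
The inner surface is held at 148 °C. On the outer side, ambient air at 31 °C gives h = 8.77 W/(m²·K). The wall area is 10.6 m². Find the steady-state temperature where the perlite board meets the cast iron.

T ≈ 44.6 °C

Series thermal resistances:
R_carbon steel = L/(kA) = 0.0026/(41.2×10.6) = 5.953×10^-6 K/W
R_perlite board = L/(kA) = 0.055/(0.0636×10.6) = 0.08158 K/W
R_cast iron = L/(kA) = 0.0022/(56.7×10.6) = 3.66×10^-6 K/W
R_outer film = 1/(h_o·A) = 1/(8.77×10.6) = 0.01076 K/W
R_total = 0.09235 K/W;  Q = ΔT/R_total = 117/0.09235 = 1267 W
T_interface = T_inner − Q·ΣR(inner→interface) = 148 − 1270×0.08159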